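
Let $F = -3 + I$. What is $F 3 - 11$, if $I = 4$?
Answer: $-8$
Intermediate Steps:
$F = 1$ ($F = -3 + 4 = 1$)
$F 3 - 11 = 1 \cdot 3 - 11 = 3 - 11 = -8$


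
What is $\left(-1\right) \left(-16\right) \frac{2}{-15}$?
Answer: $- \frac{32}{15} \approx -2.1333$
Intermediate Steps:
$\left(-1\right) \left(-16\right) \frac{2}{-15} = 16 \cdot 2 \left(- \frac{1}{15}\right) = 16 \left(- \frac{2}{15}\right) = - \frac{32}{15}$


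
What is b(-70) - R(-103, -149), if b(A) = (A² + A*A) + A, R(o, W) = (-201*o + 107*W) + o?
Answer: 5073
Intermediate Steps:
R(o, W) = -200*o + 107*W
b(A) = A + 2*A² (b(A) = (A² + A²) + A = 2*A² + A = A + 2*A²)
b(-70) - R(-103, -149) = -70*(1 + 2*(-70)) - (-200*(-103) + 107*(-149)) = -70*(1 - 140) - (20600 - 15943) = -70*(-139) - 1*4657 = 9730 - 4657 = 5073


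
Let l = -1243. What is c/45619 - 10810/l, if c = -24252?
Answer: 462996154/56704417 ≈ 8.1651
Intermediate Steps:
c/45619 - 10810/l = -24252/45619 - 10810/(-1243) = -24252*1/45619 - 10810*(-1/1243) = -24252/45619 + 10810/1243 = 462996154/56704417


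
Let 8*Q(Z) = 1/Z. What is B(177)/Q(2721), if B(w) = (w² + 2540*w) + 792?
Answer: 10485667368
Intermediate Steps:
Q(Z) = 1/(8*Z)
B(w) = 792 + w² + 2540*w
B(177)/Q(2721) = (792 + 177² + 2540*177)/(((⅛)/2721)) = (792 + 31329 + 449580)/(((⅛)*(1/2721))) = 481701/(1/21768) = 481701*21768 = 10485667368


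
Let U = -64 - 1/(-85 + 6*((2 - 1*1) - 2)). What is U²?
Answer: 33907329/8281 ≈ 4094.6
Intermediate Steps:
U = -5823/91 (U = -64 - 1/(-85 + 6*((2 - 1) - 2)) = -64 - 1/(-85 + 6*(1 - 2)) = -64 - 1/(-85 + 6*(-1)) = -64 - 1/(-85 - 6) = -64 - 1/(-91) = -64 - 1*(-1/91) = -64 + 1/91 = -5823/91 ≈ -63.989)
U² = (-5823/91)² = 33907329/8281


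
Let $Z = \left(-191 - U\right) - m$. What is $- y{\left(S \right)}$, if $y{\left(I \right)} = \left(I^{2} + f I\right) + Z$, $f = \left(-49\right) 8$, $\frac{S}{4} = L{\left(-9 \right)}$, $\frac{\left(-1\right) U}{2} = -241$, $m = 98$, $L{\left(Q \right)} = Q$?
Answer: $-14637$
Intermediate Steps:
$U = 482$ ($U = \left(-2\right) \left(-241\right) = 482$)
$S = -36$ ($S = 4 \left(-9\right) = -36$)
$f = -392$
$Z = -771$ ($Z = \left(-191 - 482\right) - 98 = -673 - 98 = -771$)
$y{\left(I \right)} = -771 + I^{2} - 392 I$ ($y{\left(I \right)} = \left(I^{2} - 392 I\right) - 771 = -771 + I^{2} - 392 I$)
$- y{\left(S \right)} = - (-771 + \left(-36\right)^{2} - -14112) = - (-771 + 1296 + 14112) = \left(-1\right) 14637 = -14637$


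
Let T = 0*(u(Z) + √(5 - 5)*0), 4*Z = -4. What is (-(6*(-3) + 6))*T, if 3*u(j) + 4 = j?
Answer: 0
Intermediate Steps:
Z = -1 (Z = (¼)*(-4) = -1)
u(j) = -4/3 + j/3
T = 0 (T = 0*((-4/3 + (⅓)*(-1)) + √(5 - 5)*0) = 0*((-4/3 - ⅓) + √0*0) = 0*(-5/3 + 0*0) = 0*(-5/3 + 0) = 0*(-5/3) = 0)
(-(6*(-3) + 6))*T = -(6*(-3) + 6)*0 = -(-18 + 6)*0 = -1*(-12)*0 = 12*0 = 0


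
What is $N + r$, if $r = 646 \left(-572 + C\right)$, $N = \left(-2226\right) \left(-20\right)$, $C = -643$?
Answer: $-740370$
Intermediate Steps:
$N = 44520$
$r = -784890$ ($r = 646 \left(-572 - 643\right) = 646 \left(-1215\right) = -784890$)
$N + r = 44520 - 784890 = -740370$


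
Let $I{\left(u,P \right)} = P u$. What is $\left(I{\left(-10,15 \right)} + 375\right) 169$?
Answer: $38025$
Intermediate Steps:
$\left(I{\left(-10,15 \right)} + 375\right) 169 = \left(15 \left(-10\right) + 375\right) 169 = \left(-150 + 375\right) 169 = 225 \cdot 169 = 38025$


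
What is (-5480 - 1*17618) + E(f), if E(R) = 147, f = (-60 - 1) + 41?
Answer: -22951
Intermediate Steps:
f = -20 (f = -61 + 41 = -20)
(-5480 - 1*17618) + E(f) = (-5480 - 1*17618) + 147 = (-5480 - 17618) + 147 = -23098 + 147 = -22951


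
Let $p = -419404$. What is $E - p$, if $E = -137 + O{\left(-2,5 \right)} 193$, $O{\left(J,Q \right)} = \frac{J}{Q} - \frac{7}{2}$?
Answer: $\frac{4185143}{10} \approx 4.1851 \cdot 10^{5}$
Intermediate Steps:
$O{\left(J,Q \right)} = - \frac{7}{2} + \frac{J}{Q}$ ($O{\left(J,Q \right)} = \frac{J}{Q} - \frac{7}{2} = - \frac{7}{2} + \frac{J}{Q}$)
$E = - \frac{8897}{10}$ ($E = -137 + \left(- \frac{7}{2} - \frac{2}{5}\right) 193 = -137 - \frac{7527}{10} = - \frac{8897}{10} \approx -889.7$)
$E - p = - \frac{8897}{10} - -419404 = - \frac{8897}{10} + 419404 = \frac{4185143}{10}$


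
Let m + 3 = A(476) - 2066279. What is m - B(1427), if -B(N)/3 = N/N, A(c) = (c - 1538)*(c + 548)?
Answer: -3153767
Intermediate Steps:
A(c) = (-1538 + c)*(548 + c)
B(N) = -3 (B(N) = -3*N/N = -3*1 = -3)
m = -3153770 (m = -3 + ((-842824 + 476**2 - 990*476) - 2066279) = -3 + ((-842824 + 226576 - 471240) - 2066279) = -3 + (-1087488 - 2066279) = -3 - 3153767 = -3153770)
m - B(1427) = -3153770 - 1*(-3) = -3153770 + 3 = -3153767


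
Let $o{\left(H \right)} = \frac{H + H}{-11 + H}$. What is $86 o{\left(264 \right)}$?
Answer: $\frac{4128}{23} \approx 179.48$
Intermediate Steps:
$o{\left(H \right)} = \frac{2 H}{-11 + H}$
$86 o{\left(264 \right)} = 86 \cdot 2 \cdot 264 \frac{1}{-11 + 264} = 86 \cdot 2 \cdot 264 \cdot \frac{1}{253} = 86 \cdot \frac{48}{23} = \frac{4128}{23}$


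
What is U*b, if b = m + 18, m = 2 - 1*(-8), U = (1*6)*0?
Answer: 0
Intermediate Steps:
U = 0 (U = 6*0 = 0)
m = 10 (m = 2 + 8 = 10)
b = 28 (b = 10 + 18 = 28)
U*b = 0*28 = 0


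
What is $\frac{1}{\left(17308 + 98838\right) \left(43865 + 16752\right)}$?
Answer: $\frac{1}{7040422082} \approx 1.4204 \cdot 10^{-10}$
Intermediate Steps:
$\frac{1}{\left(17308 + 98838\right) \left(43865 + 16752\right)} = \frac{1}{116146 \cdot 60617} = \frac{1}{116146} \cdot \frac{1}{60617} = \frac{1}{7040422082}$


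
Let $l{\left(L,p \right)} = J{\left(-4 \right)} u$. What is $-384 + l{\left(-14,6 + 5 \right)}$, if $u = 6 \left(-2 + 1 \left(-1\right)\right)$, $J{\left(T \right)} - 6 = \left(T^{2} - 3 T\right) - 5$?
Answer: $-906$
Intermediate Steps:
$J{\left(T \right)} = 1 + T^{2} - 3 T$ ($J{\left(T \right)} = 6 - \left(5 - T^{2} + 3 T\right) = 1 + T^{2} - 3 T$)
$u = -18$ ($u = 6 \left(-2 - 1\right) = 6 \left(-3\right) = -18$)
$l{\left(L,p \right)} = -522$ ($l{\left(L,p \right)} = \left(1 + \left(-4\right)^{2} - -12\right) \left(-18\right) = \left(1 + 16 + 12\right) \left(-18\right) = 29 \left(-18\right) = -522$)
$-384 + l{\left(-14,6 + 5 \right)} = -384 - 522 = -906$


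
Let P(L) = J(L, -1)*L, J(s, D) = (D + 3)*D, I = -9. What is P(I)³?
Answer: 5832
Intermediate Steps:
J(s, D) = D*(3 + D) (J(s, D) = (3 + D)*D = D*(3 + D))
P(L) = -2*L (P(L) = (-(3 - 1))*L = (-1*2)*L = -2*L)
P(I)³ = (-2*(-9))³ = 18³ = 5832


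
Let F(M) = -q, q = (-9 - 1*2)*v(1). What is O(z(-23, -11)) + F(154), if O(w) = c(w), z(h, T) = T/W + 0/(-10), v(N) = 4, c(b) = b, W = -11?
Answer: 45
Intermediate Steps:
z(h, T) = -T/11 (z(h, T) = T/(-11) + 0/(-10) = T*(-1/11) + 0*(-⅒) = -T/11 + 0 = -T/11)
O(w) = w
q = -44 (q = (-9 - 1*2)*4 = (-9 - 2)*4 = -11*4 = -44)
F(M) = 44 (F(M) = -1*(-44) = 44)
O(z(-23, -11)) + F(154) = -1/11*(-11) + 44 = 1 + 44 = 45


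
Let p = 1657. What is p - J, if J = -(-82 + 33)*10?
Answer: 1167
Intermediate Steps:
J = 490 (J = -(-49)*10 = -1*(-490) = 490)
p - J = 1657 - 1*490 = 1657 - 490 = 1167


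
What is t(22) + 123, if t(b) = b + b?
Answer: 167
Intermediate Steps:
t(b) = 2*b
t(22) + 123 = 2*22 + 123 = 44 + 123 = 167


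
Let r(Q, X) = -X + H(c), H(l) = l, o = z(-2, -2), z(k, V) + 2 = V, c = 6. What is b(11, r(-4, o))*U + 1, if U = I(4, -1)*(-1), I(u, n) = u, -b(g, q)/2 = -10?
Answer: -79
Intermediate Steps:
z(k, V) = -2 + V
o = -4 (o = -2 - 2 = -4)
r(Q, X) = 6 - X (r(Q, X) = -X + 6 = 6 - X)
b(g, q) = 20 (b(g, q) = -2*(-10) = 20)
U = -4 (U = 4*(-1) = -4)
b(11, r(-4, o))*U + 1 = 20*(-4) + 1 = -80 + 1 = -79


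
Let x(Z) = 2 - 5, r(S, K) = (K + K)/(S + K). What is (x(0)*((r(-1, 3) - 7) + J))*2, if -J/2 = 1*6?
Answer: 96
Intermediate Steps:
r(S, K) = 2*K/(K + S) (r(S, K) = (2*K)/(K + S) = 2*K/(K + S))
x(Z) = -3
J = -12 (J = -2*6 = -12)
(x(0)*((r(-1, 3) - 7) + J))*2 = -3*((2*3/(3 - 1) - 7) - 12)*2 = -3*((2*3/2 - 7) - 12)*2 = -3*((2*3*(½) - 7) - 12)*2 = -3*((3 - 7) - 12)*2 = -3*(-4 - 12)*2 = -3*(-16)*2 = 48*2 = 96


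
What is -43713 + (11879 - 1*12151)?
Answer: -43985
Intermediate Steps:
-43713 + (11879 - 1*12151) = -43713 + (11879 - 12151) = -43713 - 272 = -43985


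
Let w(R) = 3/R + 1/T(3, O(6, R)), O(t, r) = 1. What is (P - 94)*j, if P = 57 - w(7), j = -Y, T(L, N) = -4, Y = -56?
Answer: -2082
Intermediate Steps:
j = 56 (j = -1*(-56) = 56)
w(R) = -¼ + 3/R (w(R) = 3/R + 1/(-4) = 3/R + 1*(-¼) = 3/R - ¼ = -¼ + 3/R)
P = 1591/28 (P = 57 - (12 - 1*7)/(4*7) = 57 - (12 - 7)/(4*7) = 57 - 5/(4*7) = 57 - 1*5/28 = 57 - 5/28 = 1591/28 ≈ 56.821)
(P - 94)*j = (1591/28 - 94)*56 = -1041/28*56 = -2082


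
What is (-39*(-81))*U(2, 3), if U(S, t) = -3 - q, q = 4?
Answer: -22113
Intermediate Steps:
U(S, t) = -7 (U(S, t) = -3 - 1*4 = -3 - 4 = -7)
(-39*(-81))*U(2, 3) = -39*(-81)*(-7) = 3159*(-7) = -22113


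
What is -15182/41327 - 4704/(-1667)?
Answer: 169093814/68892109 ≈ 2.4545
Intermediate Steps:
-15182/41327 - 4704/(-1667) = -15182*1/41327 - 4704*(-1/1667) = -15182/41327 + 4704/1667 = 169093814/68892109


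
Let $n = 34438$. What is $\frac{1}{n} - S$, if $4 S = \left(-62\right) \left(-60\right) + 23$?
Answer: $- \frac{64450715}{68876} \approx -935.75$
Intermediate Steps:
$S = \frac{3743}{4}$ ($S = \frac{\left(-62\right) \left(-60\right) + 23}{4} = \frac{3720 + 23}{4} = \frac{1}{4} \cdot 3743 = \frac{3743}{4} \approx 935.75$)
$\frac{1}{n} - S = \frac{1}{34438} - \frac{3743}{4} = - \frac{64450715}{68876}$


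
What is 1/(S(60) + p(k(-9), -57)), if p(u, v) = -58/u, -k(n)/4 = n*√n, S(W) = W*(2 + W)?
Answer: 10847520/40352775241 - 1566*I/40352775241 ≈ 0.00026882 - 3.8808e-8*I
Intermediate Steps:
k(n) = -4*n^(3/2) (k(n) = -4*n*√n = -4*n^(3/2))
1/(S(60) + p(k(-9), -57)) = 1/(60*(2 + 60) - 58*(-I/108)) = 1/(60*62 - 58*(-I/108)) = 1/(3720 - 58*(-I/108)) = 1/(3720 - (-29)*I/54) = 1/(3720 + 29*I/54) = 2916*(3720 - 29*I/54)/40352775241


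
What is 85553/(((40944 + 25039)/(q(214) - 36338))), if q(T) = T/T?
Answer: -3108739361/65983 ≈ -47114.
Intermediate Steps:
q(T) = 1
85553/(((40944 + 25039)/(q(214) - 36338))) = 85553/(((40944 + 25039)/(1 - 36338))) = 85553/((65983/(-36337))) = 85553/((65983*(-1/36337))) = 85553/(-65983/36337) = 85553*(-36337/65983) = -3108739361/65983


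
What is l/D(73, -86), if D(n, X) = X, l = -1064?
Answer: 532/43 ≈ 12.372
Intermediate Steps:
l/D(73, -86) = -1064/(-86) = -1064*(-1/86) = 532/43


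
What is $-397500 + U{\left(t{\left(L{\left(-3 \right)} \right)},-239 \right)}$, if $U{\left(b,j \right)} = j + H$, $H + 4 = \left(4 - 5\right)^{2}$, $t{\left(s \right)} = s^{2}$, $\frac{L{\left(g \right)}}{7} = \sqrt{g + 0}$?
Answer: $-397742$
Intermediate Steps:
$L{\left(g \right)} = 7 \sqrt{g}$ ($L{\left(g \right)} = 7 \sqrt{g + 0} = 7 \sqrt{g}$)
$H = -3$ ($H = -4 + \left(4 - 5\right)^{2} = -4 + \left(-1\right)^{2} = -4 + 1 = -3$)
$U{\left(b,j \right)} = -3 + j$ ($U{\left(b,j \right)} = j - 3 = -3 + j$)
$-397500 + U{\left(t{\left(L{\left(-3 \right)} \right)},-239 \right)} = -397500 - 242 = -397742$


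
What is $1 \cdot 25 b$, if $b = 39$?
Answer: $975$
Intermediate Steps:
$1 \cdot 25 b = 1 \cdot 25 \cdot 39 = 25 \cdot 39 = 975$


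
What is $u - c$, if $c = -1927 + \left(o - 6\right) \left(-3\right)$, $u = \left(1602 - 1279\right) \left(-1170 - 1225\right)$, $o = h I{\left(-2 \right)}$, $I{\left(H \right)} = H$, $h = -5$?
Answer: $-771646$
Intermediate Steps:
$o = 10$ ($o = \left(-5\right) \left(-2\right) = 10$)
$u = -773585$ ($u = 323 \left(-2395\right) = -773585$)
$c = -1939$ ($c = -1927 + \left(10 - 6\right) \left(-3\right) = -1927 + 4 \left(-3\right) = -1927 - 12 = -1939$)
$u - c = -773585 - -1939 = -773585 + 1939 = -771646$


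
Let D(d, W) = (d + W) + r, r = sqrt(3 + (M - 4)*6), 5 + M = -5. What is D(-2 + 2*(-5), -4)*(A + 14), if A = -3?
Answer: -176 + 99*I ≈ -176.0 + 99.0*I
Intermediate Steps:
M = -10 (M = -5 - 5 = -10)
r = 9*I (r = sqrt(3 + (-10 - 4)*6) = sqrt(3 - 14*6) = sqrt(3 - 84) = sqrt(-81) = 9*I ≈ 9.0*I)
D(d, W) = W + d + 9*I (D(d, W) = (d + W) + 9*I = (W + d) + 9*I = W + d + 9*I)
D(-2 + 2*(-5), -4)*(A + 14) = (-4 + (-2 + 2*(-5)) + 9*I)*(-3 + 14) = (-4 + (-2 - 10) + 9*I)*11 = (-4 - 12 + 9*I)*11 = (-16 + 9*I)*11 = -176 + 99*I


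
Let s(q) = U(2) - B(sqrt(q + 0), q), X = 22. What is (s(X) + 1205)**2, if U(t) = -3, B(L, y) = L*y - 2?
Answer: 1460264 - 52976*sqrt(22) ≈ 1.2118e+6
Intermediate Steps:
B(L, y) = -2 + L*y
s(q) = -1 - q**(3/2) (s(q) = -3 - (-2 + sqrt(q + 0)*q) = -3 - (-2 + sqrt(q)*q) = -3 - (-2 + q**(3/2)) = -3 + (2 - q**(3/2)) = -1 - q**(3/2))
(s(X) + 1205)**2 = ((-1 - 22**(3/2)) + 1205)**2 = ((-1 - 22*sqrt(22)) + 1205)**2 = (1204 - 22*sqrt(22))**2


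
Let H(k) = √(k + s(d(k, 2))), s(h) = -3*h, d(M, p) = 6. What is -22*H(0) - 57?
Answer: -57 - 66*I*√2 ≈ -57.0 - 93.338*I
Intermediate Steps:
H(k) = √(-18 + k) (H(k) = √(k - 3*6) = √(k - 18) = √(-18 + k))
-22*H(0) - 57 = -22*√(-18 + 0) - 57 = -66*I*√2 - 57 = -57 - 66*I*√2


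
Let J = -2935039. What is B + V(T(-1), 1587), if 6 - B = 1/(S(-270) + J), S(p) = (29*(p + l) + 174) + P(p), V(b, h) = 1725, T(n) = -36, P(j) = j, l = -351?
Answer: 5111892265/2953144 ≈ 1731.0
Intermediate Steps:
S(p) = -10005 + 30*p (S(p) = (29*(p - 351) + 174) + p = (29*(-351 + p) + 174) + p = ((-10179 + 29*p) + 174) + p = (-10005 + 29*p) + p = -10005 + 30*p)
B = 17718865/2953144 (B = 6 - 1/((-10005 + 30*(-270)) - 2935039) = 6 - 1/((-10005 - 8100) - 2935039) = 6 - 1/(-18105 - 2935039) = 6 - 1/(-2953144) = 6 - 1*(-1/2953144) = 6 + 1/2953144 = 17718865/2953144 ≈ 6.0000)
B + V(T(-1), 1587) = 17718865/2953144 + 1725 = 5111892265/2953144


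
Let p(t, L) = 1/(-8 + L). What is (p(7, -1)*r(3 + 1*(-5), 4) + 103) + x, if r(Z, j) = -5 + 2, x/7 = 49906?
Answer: 1048336/3 ≈ 3.4945e+5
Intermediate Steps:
x = 349342 (x = 7*49906 = 349342)
r(Z, j) = -3
(p(7, -1)*r(3 + 1*(-5), 4) + 103) + x = (-3/(-8 - 1) + 103) + 349342 = (-3/(-9) + 103) + 349342 = (-⅑*(-3) + 103) + 349342 = (⅓ + 103) + 349342 = 310/3 + 349342 = 1048336/3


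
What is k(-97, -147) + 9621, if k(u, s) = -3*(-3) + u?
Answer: 9533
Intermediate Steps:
k(u, s) = 9 + u
k(-97, -147) + 9621 = (9 - 97) + 9621 = -88 + 9621 = 9533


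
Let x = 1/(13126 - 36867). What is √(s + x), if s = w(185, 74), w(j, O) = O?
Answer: √41708972253/23741 ≈ 8.6023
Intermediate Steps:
x = -1/23741 (x = 1/(-23741) = -1/23741 ≈ -4.2121e-5)
s = 74
√(s + x) = √(74 - 1/23741) = √(1756833/23741) = √41708972253/23741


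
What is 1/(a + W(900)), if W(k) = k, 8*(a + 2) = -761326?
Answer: -4/377071 ≈ -1.0608e-5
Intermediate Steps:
a = -380671/4 (a = -2 + (⅛)*(-761326) = -2 - 380663/4 = -380671/4 ≈ -95168.)
1/(a + W(900)) = 1/(-380671/4 + 900) = 1/(-377071/4) = -4/377071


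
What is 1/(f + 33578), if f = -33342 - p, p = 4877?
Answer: -1/4641 ≈ -0.00021547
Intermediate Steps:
f = -38219 (f = -33342 - 1*4877 = -33342 - 4877 = -38219)
1/(f + 33578) = 1/(-38219 + 33578) = 1/(-4641) = -1/4641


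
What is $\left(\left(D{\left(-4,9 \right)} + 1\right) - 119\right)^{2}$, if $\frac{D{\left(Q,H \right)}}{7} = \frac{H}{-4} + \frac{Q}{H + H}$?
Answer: $\frac{23726641}{1296} \approx 18308.0$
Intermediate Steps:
$D{\left(Q,H \right)} = - \frac{7 H}{4} + \frac{7 Q}{2 H}$ ($D{\left(Q,H \right)} = 7 \left(\frac{H}{-4} + \frac{Q}{H + H}\right) = 7 \left(H \left(- \frac{1}{4}\right) + \frac{Q}{2 H}\right) = 7 \left(- \frac{H}{4} + Q \frac{1}{2 H}\right) = 7 \left(- \frac{H}{4} + \frac{Q}{2 H}\right) = - \frac{7 H}{4} + \frac{7 Q}{2 H}$)
$\left(\left(D{\left(-4,9 \right)} + 1\right) - 119\right)^{2} = \left(\left(\frac{7 \left(- 9^{2} + 2 \left(-4\right)\right)}{4 \cdot 9} + 1\right) - 119\right)^{2} = \left(\left(\frac{7}{4} \cdot \frac{1}{9} \left(\left(-1\right) 81 - 8\right) + 1\right) - 119\right)^{2} = \left(\left(\frac{7}{4} \cdot \frac{1}{9} \left(-81 - 8\right) + 1\right) - 119\right)^{2} = \left(\left(\frac{7}{4} \cdot \frac{1}{9} \left(-89\right) + 1\right) - 119\right)^{2} = \left(\left(- \frac{623}{36} + 1\right) - 119\right)^{2} = \left(- \frac{587}{36} - 119\right)^{2} = \left(- \frac{4871}{36}\right)^{2} = \frac{23726641}{1296}$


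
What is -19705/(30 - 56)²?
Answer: -19705/676 ≈ -29.149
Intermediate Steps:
-19705/(30 - 56)² = -19705/((-26)²) = -19705/676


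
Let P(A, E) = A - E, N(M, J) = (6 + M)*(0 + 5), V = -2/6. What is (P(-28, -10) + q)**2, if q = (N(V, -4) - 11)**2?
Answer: 6461764/81 ≈ 79775.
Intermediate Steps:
V = -1/3 (V = -2*1/6 = -1/3 ≈ -0.33333)
N(M, J) = 30 + 5*M (N(M, J) = (6 + M)*5 = 30 + 5*M)
q = 2704/9 (q = ((30 + 5*(-1/3)) - 11)**2 = ((30 - 5/3) - 11)**2 = (85/3 - 11)**2 = (52/3)**2 = 2704/9 ≈ 300.44)
(P(-28, -10) + q)**2 = ((-28 - 1*(-10)) + 2704/9)**2 = ((-28 + 10) + 2704/9)**2 = (-18 + 2704/9)**2 = (2542/9)**2 = 6461764/81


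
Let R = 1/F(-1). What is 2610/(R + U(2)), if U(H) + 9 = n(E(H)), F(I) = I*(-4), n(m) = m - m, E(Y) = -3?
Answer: -2088/7 ≈ -298.29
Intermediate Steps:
n(m) = 0
F(I) = -4*I
U(H) = -9 (U(H) = -9 + 0 = -9)
R = ¼ (R = 1/(-4*(-1)) = 1/4 = ¼ ≈ 0.25000)
2610/(R + U(2)) = 2610/(¼ - 9) = 2610/(-35/4) = 2610*(-4/35) = -2088/7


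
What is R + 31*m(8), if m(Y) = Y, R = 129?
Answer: 377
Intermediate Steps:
R + 31*m(8) = 129 + 31*8 = 129 + 248 = 377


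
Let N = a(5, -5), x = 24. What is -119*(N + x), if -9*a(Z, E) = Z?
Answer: -25109/9 ≈ -2789.9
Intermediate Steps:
a(Z, E) = -Z/9
N = -5/9 (N = -⅑*5 = -5/9 ≈ -0.55556)
-119*(N + x) = -119*(-5/9 + 24) = -119*211/9 = -25109/9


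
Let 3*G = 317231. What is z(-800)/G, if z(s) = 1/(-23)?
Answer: -3/7296313 ≈ -4.1117e-7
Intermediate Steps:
z(s) = -1/23
G = 317231/3 (G = (⅓)*317231 = 317231/3 ≈ 1.0574e+5)
z(-800)/G = -1/(23*317231/3) = -1/23*3/317231 = -3/7296313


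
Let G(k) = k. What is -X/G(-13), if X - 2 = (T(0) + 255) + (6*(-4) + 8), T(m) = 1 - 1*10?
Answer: 232/13 ≈ 17.846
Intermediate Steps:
T(m) = -9 (T(m) = 1 - 10 = -9)
X = 232 (X = 2 + ((-9 + 255) + (6*(-4) + 8)) = 2 + (246 + (-24 + 8)) = 2 + (246 - 16) = 2 + 230 = 232)
-X/G(-13) = -232/(-13) = -232*(-1)/13 = -1*(-232/13) = 232/13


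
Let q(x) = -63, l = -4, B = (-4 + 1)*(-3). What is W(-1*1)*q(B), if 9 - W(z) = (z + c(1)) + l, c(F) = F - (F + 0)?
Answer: -882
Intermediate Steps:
c(F) = 0 (c(F) = F - F = 0)
B = 9 (B = -3*(-3) = 9)
W(z) = 13 - z (W(z) = 9 - ((z + 0) - 4) = 9 - (z - 4) = 9 - (-4 + z) = 9 + (4 - z) = 13 - z)
W(-1*1)*q(B) = (13 - (-1))*(-63) = (13 - 1*(-1))*(-63) = (13 + 1)*(-63) = 14*(-63) = -882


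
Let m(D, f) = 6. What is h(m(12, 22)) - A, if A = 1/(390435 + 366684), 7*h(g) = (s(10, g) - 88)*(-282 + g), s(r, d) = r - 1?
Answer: 16508222669/5299833 ≈ 3114.9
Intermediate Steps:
s(r, d) = -1 + r
h(g) = 22278/7 - 79*g/7 (h(g) = (((-1 + 10) - 88)*(-282 + g))/7 = ((9 - 88)*(-282 + g))/7 = (-79*(-282 + g))/7 = (22278 - 79*g)/7 = 22278/7 - 79*g/7)
A = 1/757119 ≈ 1.3208e-6
h(m(12, 22)) - A = (22278/7 - 79/7*6) - 1*1/757119 = (22278/7 - 474/7) - 1/757119 = 21804/7 - 1/757119 = 16508222669/5299833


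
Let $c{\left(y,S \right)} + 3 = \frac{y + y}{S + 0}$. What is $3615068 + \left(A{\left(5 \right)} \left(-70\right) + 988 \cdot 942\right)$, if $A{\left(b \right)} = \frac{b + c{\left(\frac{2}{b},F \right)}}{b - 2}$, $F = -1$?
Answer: $4545736$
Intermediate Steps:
$c{\left(y,S \right)} = -3 + \frac{2 y}{S}$ ($c{\left(y,S \right)} = -3 + \frac{y + y}{S + 0} = -3 + \frac{2 y}{S}$)
$A{\left(b \right)} = \frac{-3 + b - \frac{4}{b}}{-2 + b}$ ($A{\left(b \right)} = \frac{b + \left(-3 + \frac{2 \frac{2}{b}}{-1}\right)}{b - 2} = \frac{b + \left(-3 + 2 \frac{2}{b} \left(-1\right)\right)}{-2 + b} = \frac{b - \left(3 + \frac{4}{b}\right)}{-2 + b} = \frac{-3 + b - \frac{4}{b}}{-2 + b}$)
$3615068 + \left(A{\left(5 \right)} \left(-70\right) + 988 \cdot 942\right) = 3615068 + \left(\frac{-4 + 5^{2} - 15}{5 \left(-2 + 5\right)} \left(-70\right) + 988 \cdot 942\right) = 3615068 + \left(\frac{-4 + 25 - 15}{5 \cdot 3} \left(-70\right) + 930696\right) = 3615068 + \left(\frac{1}{5} \cdot \frac{1}{3} \cdot 6 \left(-70\right) + 930696\right) = 3615068 + \left(\frac{2}{5} \left(-70\right) + 930696\right) = 3615068 + \left(-28 + 930696\right) = 3615068 + 930668 = 4545736$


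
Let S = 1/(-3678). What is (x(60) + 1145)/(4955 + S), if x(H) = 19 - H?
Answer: 4060512/18224489 ≈ 0.22281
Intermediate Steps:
S = -1/3678 ≈ -0.00027189
(x(60) + 1145)/(4955 + S) = ((19 - 1*60) + 1145)/(4955 - 1/3678) = ((19 - 60) + 1145)/(18224489/3678) = (-41 + 1145)*(3678/18224489) = 1104*(3678/18224489) = 4060512/18224489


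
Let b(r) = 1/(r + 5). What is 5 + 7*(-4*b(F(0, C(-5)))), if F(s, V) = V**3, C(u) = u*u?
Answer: 39061/7815 ≈ 4.9982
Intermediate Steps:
C(u) = u**2
b(r) = 1/(5 + r)
5 + 7*(-4*b(F(0, C(-5)))) = 5 + 7*(-4/(5 + ((-5)**2)**3)) = 5 + 7*(-4/(5 + 25**3)) = 5 + 7*(-4/(5 + 15625)) = 5 + 7*(-4/15630) = 5 + 7*(-4*1/15630) = 5 + 7*(-2/7815) = 5 - 14/7815 = 39061/7815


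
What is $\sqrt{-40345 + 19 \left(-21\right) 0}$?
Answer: $i \sqrt{40345} \approx 200.86 i$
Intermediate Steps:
$\sqrt{-40345 + 19 \left(-21\right) 0} = \sqrt{-40345 - 0} = \sqrt{-40345 + 0} = \sqrt{-40345} = i \sqrt{40345}$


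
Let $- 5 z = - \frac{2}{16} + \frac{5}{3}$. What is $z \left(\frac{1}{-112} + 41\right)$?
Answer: $- \frac{169867}{13440} \approx -12.639$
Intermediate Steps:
$z = - \frac{37}{120}$ ($z = - \frac{- \frac{2}{16} + \frac{5}{3}}{5} = - \frac{\left(-2\right) \frac{1}{16} + 5 \cdot \frac{1}{3}}{5} = - \frac{- \frac{1}{8} + \frac{5}{3}}{5} = \left(- \frac{1}{5}\right) \frac{37}{24} = - \frac{37}{120} \approx -0.30833$)
$z \left(\frac{1}{-112} + 41\right) = - \frac{37 \left(\frac{1}{-112} + 41\right)}{120} = - \frac{37 \left(- \frac{1}{112} + 41\right)}{120} = \left(- \frac{37}{120}\right) \frac{4591}{112} = - \frac{169867}{13440}$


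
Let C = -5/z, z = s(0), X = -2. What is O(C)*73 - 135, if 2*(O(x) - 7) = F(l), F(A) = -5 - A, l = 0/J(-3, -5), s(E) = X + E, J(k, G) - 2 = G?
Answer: 387/2 ≈ 193.50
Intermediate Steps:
J(k, G) = 2 + G
s(E) = -2 + E
z = -2 (z = -2 + 0 = -2)
l = 0 (l = 0/(2 - 5) = 0/(-3) = 0*(-⅓) = 0)
C = 5/2 (C = -5/(-2) = -5*(-½) = 5/2 ≈ 2.5000)
O(x) = 9/2 (O(x) = 7 + (-5 - 1*0)/2 = 7 + (-5 + 0)/2 = 7 + (½)*(-5) = 7 - 5/2 = 9/2)
O(C)*73 - 135 = (9/2)*73 - 135 = 657/2 - 135 = 387/2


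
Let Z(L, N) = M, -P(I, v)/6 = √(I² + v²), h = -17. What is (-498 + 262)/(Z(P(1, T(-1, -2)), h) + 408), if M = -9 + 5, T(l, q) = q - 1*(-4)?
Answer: -59/101 ≈ -0.58416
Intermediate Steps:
T(l, q) = 4 + q (T(l, q) = q + 4 = 4 + q)
P(I, v) = -6*√(I² + v²)
M = -4
Z(L, N) = -4
(-498 + 262)/(Z(P(1, T(-1, -2)), h) + 408) = (-498 + 262)/(-4 + 408) = -236/404 = -236*1/404 = -59/101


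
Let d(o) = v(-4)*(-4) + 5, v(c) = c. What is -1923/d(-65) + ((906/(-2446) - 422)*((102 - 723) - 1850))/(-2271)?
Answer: -10715255576/19442031 ≈ -551.14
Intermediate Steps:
d(o) = 21 (d(o) = -4*(-4) + 5 = 16 + 5 = 21)
-1923/d(-65) + ((906/(-2446) - 422)*((102 - 723) - 1850))/(-2271) = -1923/21 + ((906/(-2446) - 422)*((102 - 723) - 1850))/(-2271) = -1923*1/21 + ((906*(-1/2446) - 422)*(-621 - 1850))*(-1/2271) = -641/7 + ((-453/1223 - 422)*(-2471))*(-1/2271) = -641/7 - 516559/1223*(-2471)*(-1/2271) = -641/7 + (1276417289/1223)*(-1/2271) = -641/7 - 1276417289/2777433 = -10715255576/19442031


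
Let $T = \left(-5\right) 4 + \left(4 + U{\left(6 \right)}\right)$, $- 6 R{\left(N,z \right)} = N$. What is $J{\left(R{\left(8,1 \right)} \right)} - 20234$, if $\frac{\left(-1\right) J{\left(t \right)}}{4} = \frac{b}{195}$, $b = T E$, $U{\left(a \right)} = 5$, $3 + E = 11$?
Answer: $- \frac{3945278}{195} \approx -20232.0$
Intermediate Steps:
$E = 8$ ($E = -3 + 11 = 8$)
$R{\left(N,z \right)} = - \frac{N}{6}$
$T = -11$ ($T = \left(-5\right) 4 + \left(4 + 5\right) = -20 + 9 = -11$)
$b = -88$ ($b = \left(-11\right) 8 = -88$)
$J{\left(t \right)} = \frac{352}{195}$ ($J{\left(t \right)} = - 4 \left(- \frac{88}{195}\right) = - 4 \left(\left(-88\right) \frac{1}{195}\right) = \left(-4\right) \left(- \frac{88}{195}\right) = \frac{352}{195}$)
$J{\left(R{\left(8,1 \right)} \right)} - 20234 = \frac{352}{195} - 20234 = - \frac{3945278}{195}$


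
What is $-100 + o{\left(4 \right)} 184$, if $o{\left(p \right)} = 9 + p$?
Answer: $2292$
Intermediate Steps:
$-100 + o{\left(4 \right)} 184 = -100 + \left(9 + 4\right) 184 = -100 + 13 \cdot 184 = -100 + 2392 = 2292$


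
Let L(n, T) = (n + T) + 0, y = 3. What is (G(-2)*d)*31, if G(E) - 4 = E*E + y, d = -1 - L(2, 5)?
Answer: -2728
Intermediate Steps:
L(n, T) = T + n (L(n, T) = (T + n) + 0 = T + n)
d = -8 (d = -1 - (5 + 2) = -1 - 1*7 = -1 - 7 = -8)
G(E) = 7 + E² (G(E) = 4 + (E*E + 3) = 4 + (E² + 3) = 4 + (3 + E²) = 7 + E²)
(G(-2)*d)*31 = ((7 + (-2)²)*(-8))*31 = ((7 + 4)*(-8))*31 = (11*(-8))*31 = -88*31 = -2728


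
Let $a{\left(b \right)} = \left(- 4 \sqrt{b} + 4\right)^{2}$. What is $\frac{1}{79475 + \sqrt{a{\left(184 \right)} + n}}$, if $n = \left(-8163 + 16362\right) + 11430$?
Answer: $\frac{1}{79475 + \sqrt{19629 + 16 \left(1 - 2 \sqrt{46}\right)^{2}}} \approx 1.2559 \cdot 10^{-5}$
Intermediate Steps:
$n = 19629$ ($n = 8199 + 11430 = 19629$)
$a{\left(b \right)} = \left(4 - 4 \sqrt{b}\right)^{2}$
$\frac{1}{79475 + \sqrt{a{\left(184 \right)} + n}} = \frac{1}{79475 + \sqrt{16 \left(-1 + \sqrt{184}\right)^{2} + 19629}} = \frac{1}{79475 + \sqrt{16 \left(-1 + 2 \sqrt{46}\right)^{2} + 19629}} = \frac{1}{79475 + \sqrt{19629 + 16 \left(-1 + 2 \sqrt{46}\right)^{2}}}$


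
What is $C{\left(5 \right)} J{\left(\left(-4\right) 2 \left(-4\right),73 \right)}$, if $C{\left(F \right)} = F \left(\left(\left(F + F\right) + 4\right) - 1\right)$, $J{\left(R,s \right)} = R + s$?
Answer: $6825$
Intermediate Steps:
$C{\left(F \right)} = F \left(3 + 2 F\right)$ ($C{\left(F \right)} = F \left(\left(2 F + 4\right) - 1\right) = F \left(\left(4 + 2 F\right) - 1\right) = F \left(3 + 2 F\right)$)
$C{\left(5 \right)} J{\left(\left(-4\right) 2 \left(-4\right),73 \right)} = 5 \left(3 + 2 \cdot 5\right) \left(\left(-4\right) 2 \left(-4\right) + 73\right) = 5 \left(3 + 10\right) \left(\left(-8\right) \left(-4\right) + 73\right) = 5 \cdot 13 \left(32 + 73\right) = 65 \cdot 105 = 6825$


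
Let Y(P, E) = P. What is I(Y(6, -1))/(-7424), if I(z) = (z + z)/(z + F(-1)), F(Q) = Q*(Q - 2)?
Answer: -1/5568 ≈ -0.00017960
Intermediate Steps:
F(Q) = Q*(-2 + Q)
I(z) = 2*z/(3 + z) (I(z) = (z + z)/(z - (-2 - 1)) = (2*z)/(z - 1*(-3)) = (2*z)/(z + 3) = (2*z)/(3 + z) = 2*z/(3 + z))
I(Y(6, -1))/(-7424) = (2*6/(3 + 6))/(-7424) = (2*6/9)*(-1/7424) = (2*6*(⅑))*(-1/7424) = (4/3)*(-1/7424) = -1/5568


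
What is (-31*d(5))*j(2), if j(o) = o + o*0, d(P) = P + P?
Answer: -620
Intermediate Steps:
d(P) = 2*P
j(o) = o (j(o) = o + 0 = o)
(-31*d(5))*j(2) = -62*5*2 = -31*10*2 = -310*2 = -620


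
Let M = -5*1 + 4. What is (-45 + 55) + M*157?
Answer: -147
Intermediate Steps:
M = -1 (M = -5 + 4 = -1)
(-45 + 55) + M*157 = (-45 + 55) - 1*157 = 10 - 157 = -147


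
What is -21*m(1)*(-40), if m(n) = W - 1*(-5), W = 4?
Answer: 7560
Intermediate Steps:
m(n) = 9 (m(n) = 4 - 1*(-5) = 4 + 5 = 9)
-21*m(1)*(-40) = -21*9*(-40) = -189*(-40) = 7560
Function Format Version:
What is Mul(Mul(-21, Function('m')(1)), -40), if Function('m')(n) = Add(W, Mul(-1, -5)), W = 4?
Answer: 7560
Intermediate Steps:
Function('m')(n) = 9 (Function('m')(n) = Add(4, Mul(-1, -5)) = Add(4, 5) = 9)
Mul(Mul(-21, Function('m')(1)), -40) = Mul(Mul(-21, 9), -40) = Mul(-189, -40) = 7560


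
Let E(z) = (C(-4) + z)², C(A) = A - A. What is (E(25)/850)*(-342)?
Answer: -4275/17 ≈ -251.47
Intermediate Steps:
C(A) = 0
E(z) = z² (E(z) = (0 + z)² = z²)
(E(25)/850)*(-342) = (25²/850)*(-342) = (625*(1/850))*(-342) = (25/34)*(-342) = -4275/17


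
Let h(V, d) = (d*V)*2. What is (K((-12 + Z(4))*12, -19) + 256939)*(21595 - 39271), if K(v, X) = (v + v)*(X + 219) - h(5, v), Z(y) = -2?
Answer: -3383522244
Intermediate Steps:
h(V, d) = 2*V*d (h(V, d) = (V*d)*2 = 2*V*d)
K(v, X) = -10*v + 2*v*(219 + X) (K(v, X) = (v + v)*(X + 219) - 2*5*v = (2*v)*(219 + X) - 10*v = 2*v*(219 + X) - 10*v = -10*v + 2*v*(219 + X))
(K((-12 + Z(4))*12, -19) + 256939)*(21595 - 39271) = (2*((-12 - 2)*12)*(214 - 19) + 256939)*(21595 - 39271) = (2*(-14*12)*195 + 256939)*(-17676) = (2*(-168)*195 + 256939)*(-17676) = (-65520 + 256939)*(-17676) = 191419*(-17676) = -3383522244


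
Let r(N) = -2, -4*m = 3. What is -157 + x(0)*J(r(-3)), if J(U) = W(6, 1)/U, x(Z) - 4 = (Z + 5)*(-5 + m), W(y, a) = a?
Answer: -1157/8 ≈ -144.63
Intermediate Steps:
m = -3/4 (m = -1/4*3 = -3/4 ≈ -0.75000)
x(Z) = -99/4 - 23*Z/4 (x(Z) = 4 + (Z + 5)*(-5 - 3/4) = 4 + (5 + Z)*(-23/4) = 4 + (-115/4 - 23*Z/4) = -99/4 - 23*Z/4)
J(U) = 1/U
-157 + x(0)*J(r(-3)) = -157 + (-99/4 - 23/4*0)/(-2) = -157 + (-99/4 + 0)*(-1/2) = -157 - 99/4*(-1/2) = -157 + 99/8 = -1157/8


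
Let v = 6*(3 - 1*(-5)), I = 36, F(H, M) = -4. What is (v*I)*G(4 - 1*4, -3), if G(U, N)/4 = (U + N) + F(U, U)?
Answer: -48384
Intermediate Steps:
G(U, N) = -16 + 4*N + 4*U (G(U, N) = 4*((U + N) - 4) = 4*((N + U) - 4) = 4*(-4 + N + U) = -16 + 4*N + 4*U)
v = 48 (v = 6*(3 + 5) = 6*8 = 48)
(v*I)*G(4 - 1*4, -3) = (48*36)*(-16 + 4*(-3) + 4*(4 - 1*4)) = 1728*(-16 - 12 + 4*(4 - 4)) = 1728*(-16 - 12 + 4*0) = 1728*(-16 - 12 + 0) = 1728*(-28) = -48384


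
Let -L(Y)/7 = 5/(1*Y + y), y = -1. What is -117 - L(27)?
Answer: -3007/26 ≈ -115.65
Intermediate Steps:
L(Y) = -35/(-1 + Y) (L(Y) = -35/(1*Y - 1) = -35/(Y - 1) = -35/(-1 + Y))
-117 - L(27) = -117 - (-35)/(-1 + 27) = -117 - (-35)/26 = -117 - 1*(-35/26) = -117 + 35/26 = -3007/26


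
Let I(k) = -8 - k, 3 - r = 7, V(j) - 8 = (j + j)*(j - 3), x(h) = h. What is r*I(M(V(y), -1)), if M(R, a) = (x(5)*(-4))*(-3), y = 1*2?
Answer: 272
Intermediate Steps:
y = 2
V(j) = 8 + 2*j*(-3 + j) (V(j) = 8 + (j + j)*(j - 3) = 8 + (2*j)*(-3 + j) = 8 + 2*j*(-3 + j))
M(R, a) = 60 (M(R, a) = (5*(-4))*(-3) = -20*(-3) = 60)
r = -4 (r = 3 - 1*7 = 3 - 7 = -4)
r*I(M(V(y), -1)) = -4*(-8 - 1*60) = -4*(-8 - 60) = -4*(-68) = 272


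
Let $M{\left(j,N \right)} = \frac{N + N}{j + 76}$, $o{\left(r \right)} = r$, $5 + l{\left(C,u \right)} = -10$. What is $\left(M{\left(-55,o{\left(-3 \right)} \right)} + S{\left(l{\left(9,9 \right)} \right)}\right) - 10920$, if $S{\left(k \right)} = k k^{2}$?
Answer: $- \frac{100067}{7} \approx -14295.0$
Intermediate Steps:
$l{\left(C,u \right)} = -15$ ($l{\left(C,u \right)} = -5 - 10 = -15$)
$M{\left(j,N \right)} = \frac{2 N}{76 + j}$
$S{\left(k \right)} = k^{3}$
$\left(M{\left(-55,o{\left(-3 \right)} \right)} + S{\left(l{\left(9,9 \right)} \right)}\right) - 10920 = \left(2 \left(-3\right) \frac{1}{76 - 55} + \left(-15\right)^{3}\right) - 10920 = \left(2 \left(-3\right) \frac{1}{21} - 3375\right) - 10920 = \left(- \frac{2}{7} - 3375\right) - 10920 = - \frac{23627}{7} - 10920 = - \frac{100067}{7}$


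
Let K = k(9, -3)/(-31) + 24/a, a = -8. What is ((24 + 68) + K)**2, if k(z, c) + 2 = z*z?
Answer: 7182400/961 ≈ 7473.9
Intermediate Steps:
k(z, c) = -2 + z**2 (k(z, c) = -2 + z*z = -2 + z**2)
K = -172/31 (K = (-2 + 9**2)/(-31) + 24/(-8) = (-2 + 81)*(-1/31) + 24*(-1/8) = 79*(-1/31) - 3 = -79/31 - 3 = -172/31 ≈ -5.5484)
((24 + 68) + K)**2 = ((24 + 68) - 172/31)**2 = (92 - 172/31)**2 = (2680/31)**2 = 7182400/961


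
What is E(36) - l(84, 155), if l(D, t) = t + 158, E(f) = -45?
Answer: -358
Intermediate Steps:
l(D, t) = 158 + t
E(36) - l(84, 155) = -45 - (158 + 155) = -45 - 1*313 = -45 - 313 = -358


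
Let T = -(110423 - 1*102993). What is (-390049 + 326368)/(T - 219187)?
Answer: 21227/75539 ≈ 0.28101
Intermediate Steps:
T = -7430 (T = -(110423 - 102993) = -1*7430 = -7430)
(-390049 + 326368)/(T - 219187) = (-390049 + 326368)/(-7430 - 219187) = -63681/(-226617) = -63681*(-1/226617) = 21227/75539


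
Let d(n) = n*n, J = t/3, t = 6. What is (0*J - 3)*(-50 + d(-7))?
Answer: 3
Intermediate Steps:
J = 2 (J = 6/3 = 6*(1/3) = 2)
d(n) = n**2
(0*J - 3)*(-50 + d(-7)) = (0*2 - 3)*(-50 + (-7)**2) = (0 - 3)*(-50 + 49) = -3*(-1) = 3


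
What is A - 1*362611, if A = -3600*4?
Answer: -377011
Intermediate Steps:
A = -14400
A - 1*362611 = -14400 - 1*362611 = -14400 - 362611 = -377011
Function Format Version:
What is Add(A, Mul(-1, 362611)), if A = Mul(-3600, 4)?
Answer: -377011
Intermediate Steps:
A = -14400
Add(A, Mul(-1, 362611)) = Add(-14400, Mul(-1, 362611)) = Add(-14400, -362611) = -377011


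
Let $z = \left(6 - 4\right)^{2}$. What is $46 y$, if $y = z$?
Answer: $184$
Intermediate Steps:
$z = 4$ ($z = 2^{2} = 4$)
$y = 4$
$46 y = 46 \cdot 4 = 184$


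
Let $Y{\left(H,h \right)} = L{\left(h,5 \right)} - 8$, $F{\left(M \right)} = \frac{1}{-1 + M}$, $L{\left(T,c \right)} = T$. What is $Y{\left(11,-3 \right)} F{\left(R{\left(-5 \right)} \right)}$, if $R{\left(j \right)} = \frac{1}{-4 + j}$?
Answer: $\frac{99}{10} \approx 9.9$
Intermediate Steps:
$Y{\left(H,h \right)} = -8 + h$ ($Y{\left(H,h \right)} = h - 8 = -8 + h$)
$Y{\left(11,-3 \right)} F{\left(R{\left(-5 \right)} \right)} = \frac{-8 - 3}{-1 + \frac{1}{-4 - 5}} = - \frac{11}{-1 + \frac{1}{-9}} = - \frac{11}{-1 - \frac{1}{9}} = - \frac{11}{- \frac{10}{9}} = \left(-11\right) \left(- \frac{9}{10}\right) = \frac{99}{10}$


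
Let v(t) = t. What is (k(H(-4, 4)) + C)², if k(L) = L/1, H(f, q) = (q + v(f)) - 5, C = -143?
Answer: 21904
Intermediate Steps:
H(f, q) = -5 + f + q (H(f, q) = (q + f) - 5 = (f + q) - 5 = -5 + f + q)
k(L) = L (k(L) = L*1 = L)
(k(H(-4, 4)) + C)² = ((-5 - 4 + 4) - 143)² = (-5 - 143)² = (-148)² = 21904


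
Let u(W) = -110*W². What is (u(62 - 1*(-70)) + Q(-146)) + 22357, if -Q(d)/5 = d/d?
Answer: -1894288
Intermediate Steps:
Q(d) = -5 (Q(d) = -5*d/d = -5*1 = -5)
(u(62 - 1*(-70)) + Q(-146)) + 22357 = (-110*(62 - 1*(-70))² - 5) + 22357 = (-110*(62 + 70)² - 5) + 22357 = (-110*132² - 5) + 22357 = (-110*17424 - 5) + 22357 = (-1916640 - 5) + 22357 = -1916645 + 22357 = -1894288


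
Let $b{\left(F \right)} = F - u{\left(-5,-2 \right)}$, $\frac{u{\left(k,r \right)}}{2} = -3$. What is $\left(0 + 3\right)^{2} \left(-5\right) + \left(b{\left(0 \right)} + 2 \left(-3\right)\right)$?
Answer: $-45$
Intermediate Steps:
$u{\left(k,r \right)} = -6$ ($u{\left(k,r \right)} = 2 \left(-3\right) = -6$)
$b{\left(F \right)} = 6 + F$ ($b{\left(F \right)} = F - -6 = F + 6 = 6 + F$)
$\left(0 + 3\right)^{2} \left(-5\right) + \left(b{\left(0 \right)} + 2 \left(-3\right)\right) = \left(0 + 3\right)^{2} \left(-5\right) + \left(\left(6 + 0\right) + 2 \left(-3\right)\right) = 3^{2} \left(-5\right) + \left(6 - 6\right) = 9 \left(-5\right) + 0 = -45 + 0 = -45$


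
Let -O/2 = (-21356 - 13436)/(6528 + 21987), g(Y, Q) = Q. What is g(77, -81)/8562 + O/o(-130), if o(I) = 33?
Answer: 173185871/2685599730 ≈ 0.064487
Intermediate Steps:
O = 69584/28515 (O = -2*(-21356 - 13436)/(6528 + 21987) = -(-69584)/28515 = -2*(-34792/28515) = 69584/28515 ≈ 2.4403)
g(77, -81)/8562 + O/o(-130) = -81/8562 + (69584/28515)/33 = -81*1/8562 + (69584/28515)*(1/33) = -27/2854 + 69584/940995 = 173185871/2685599730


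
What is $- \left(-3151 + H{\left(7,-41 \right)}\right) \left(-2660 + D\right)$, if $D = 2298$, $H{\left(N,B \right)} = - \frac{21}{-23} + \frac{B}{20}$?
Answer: $- \frac{262446923}{230} \approx -1.1411 \cdot 10^{6}$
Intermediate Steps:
$H{\left(N,B \right)} = \frac{21}{23} + \frac{B}{20}$ ($H{\left(N,B \right)} = \left(-21\right) \left(- \frac{1}{23}\right) + B \frac{1}{20} = \frac{21}{23} + \frac{B}{20}$)
$- \left(-3151 + H{\left(7,-41 \right)}\right) \left(-2660 + D\right) = - \left(-3151 + \left(\frac{21}{23} + \frac{1}{20} \left(-41\right)\right)\right) \left(-2660 + 2298\right) = - \left(-3151 + \left(\frac{21}{23} - \frac{41}{20}\right)\right) \left(-362\right) = - \left(-3151 - \frac{523}{460}\right) \left(-362\right) = - \frac{\left(-1449983\right) \left(-362\right)}{460} = \left(-1\right) \frac{262446923}{230} = - \frac{262446923}{230}$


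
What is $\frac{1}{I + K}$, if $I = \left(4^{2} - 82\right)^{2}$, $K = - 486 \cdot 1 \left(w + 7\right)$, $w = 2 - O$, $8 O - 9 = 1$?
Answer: $\frac{2}{1179} \approx 0.0016964$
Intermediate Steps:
$O = \frac{5}{4}$ ($O = \frac{9}{8} + \frac{1}{8} \cdot 1 = \frac{9}{8} + \frac{1}{8} = \frac{5}{4} \approx 1.25$)
$w = \frac{3}{4}$ ($w = 2 - \frac{5}{4} = \frac{3}{4} \approx 0.75$)
$K = - \frac{7533}{2}$ ($K = - 486 \cdot 1 \left(\frac{3}{4} + 7\right) = - 486 \cdot 1 \cdot \frac{31}{4} = \left(-486\right) \frac{31}{4} = - \frac{7533}{2} \approx -3766.5$)
$I = 4356$ ($I = \left(16 - 82\right)^{2} = \left(-66\right)^{2} = 4356$)
$\frac{1}{I + K} = \frac{1}{4356 - \frac{7533}{2}} = \frac{1}{\frac{1179}{2}} = \frac{2}{1179}$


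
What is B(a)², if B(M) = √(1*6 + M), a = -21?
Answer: -15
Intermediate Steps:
B(M) = √(6 + M)
B(a)² = (√(6 - 21))² = (√(-15))² = (I*√15)² = -15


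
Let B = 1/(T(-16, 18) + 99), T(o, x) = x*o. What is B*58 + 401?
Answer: 75731/189 ≈ 400.69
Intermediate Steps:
T(o, x) = o*x
B = -1/189 (B = 1/(-16*18 + 99) = 1/(-288 + 99) = 1/(-189) = -1/189 ≈ -0.0052910)
B*58 + 401 = -1/189*58 + 401 = -58/189 + 401 = 75731/189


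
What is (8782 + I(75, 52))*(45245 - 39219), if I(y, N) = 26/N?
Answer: 52923345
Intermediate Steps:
(8782 + I(75, 52))*(45245 - 39219) = (8782 + 26/52)*(45245 - 39219) = (8782 + 26*(1/52))*6026 = (8782 + ½)*6026 = (17565/2)*6026 = 52923345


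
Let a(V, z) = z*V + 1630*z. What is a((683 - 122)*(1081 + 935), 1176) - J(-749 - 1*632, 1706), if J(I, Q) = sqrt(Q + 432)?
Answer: 1331944656 - sqrt(2138) ≈ 1.3319e+9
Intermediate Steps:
J(I, Q) = sqrt(432 + Q)
a(V, z) = 1630*z + V*z (a(V, z) = V*z + 1630*z = 1630*z + V*z)
a((683 - 122)*(1081 + 935), 1176) - J(-749 - 1*632, 1706) = 1176*(1630 + (683 - 122)*(1081 + 935)) - sqrt(432 + 1706) = 1176*(1630 + 561*2016) - sqrt(2138) = 1176*(1630 + 1130976) - sqrt(2138) = 1176*1132606 - sqrt(2138) = 1331944656 - sqrt(2138)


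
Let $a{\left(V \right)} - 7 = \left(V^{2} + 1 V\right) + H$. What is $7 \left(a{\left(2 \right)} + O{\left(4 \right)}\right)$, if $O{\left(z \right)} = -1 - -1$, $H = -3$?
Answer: $70$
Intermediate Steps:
$O{\left(z \right)} = 0$ ($O{\left(z \right)} = -1 + 1 = 0$)
$a{\left(V \right)} = 4 + V + V^{2}$ ($a{\left(V \right)} = 7 - \left(3 - V - V^{2}\right) = 7 + \left(-3 + V + V^{2}\right) = 4 + V + V^{2}$)
$7 \left(a{\left(2 \right)} + O{\left(4 \right)}\right) = 7 \left(\left(4 + 2 + 2^{2}\right) + 0\right) = 7 \left(\left(4 + 2 + 4\right) + 0\right) = 7 \left(10 + 0\right) = 7 \cdot 10 = 70$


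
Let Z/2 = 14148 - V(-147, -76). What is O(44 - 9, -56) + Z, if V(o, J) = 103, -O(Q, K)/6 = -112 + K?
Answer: 29098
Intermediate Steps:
O(Q, K) = 672 - 6*K (O(Q, K) = -6*(-112 + K) = 672 - 6*K)
Z = 28090 (Z = 2*(14148 - 1*103) = 2*(14148 - 103) = 2*14045 = 28090)
O(44 - 9, -56) + Z = (672 - 6*(-56)) + 28090 = (672 + 336) + 28090 = 1008 + 28090 = 29098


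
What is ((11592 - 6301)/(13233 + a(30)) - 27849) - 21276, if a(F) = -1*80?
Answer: -646135834/13153 ≈ -49125.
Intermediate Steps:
a(F) = -80
((11592 - 6301)/(13233 + a(30)) - 27849) - 21276 = ((11592 - 6301)/(13233 - 80) - 27849) - 21276 = (5291/13153 - 27849) - 21276 = -366292606/13153 - 21276 = -646135834/13153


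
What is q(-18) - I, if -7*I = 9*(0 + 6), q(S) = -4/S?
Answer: 500/63 ≈ 7.9365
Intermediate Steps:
I = -54/7 (I = -9*(0 + 6)/7 = -9*6/7 = -1/7*54 = -54/7 ≈ -7.7143)
q(-18) - I = -4/(-18) - 1*(-54/7) = -4*(-1/18) + 54/7 = 2/9 + 54/7 = 500/63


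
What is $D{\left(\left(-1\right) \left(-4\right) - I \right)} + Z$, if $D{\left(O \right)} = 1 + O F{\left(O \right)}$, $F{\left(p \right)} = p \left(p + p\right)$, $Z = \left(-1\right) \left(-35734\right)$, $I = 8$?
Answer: $35607$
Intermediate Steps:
$Z = 35734$
$F{\left(p \right)} = 2 p^{2}$ ($F{\left(p \right)} = p 2 p = 2 p^{2}$)
$D{\left(O \right)} = 1 + 2 O^{3}$ ($D{\left(O \right)} = 1 + O 2 O^{2} = 1 + 2 O^{3}$)
$D{\left(\left(-1\right) \left(-4\right) - I \right)} + Z = \left(1 + 2 \left(\left(-1\right) \left(-4\right) - 8\right)^{3}\right) + 35734 = \left(1 + 2 \left(4 - 8\right)^{3}\right) + 35734 = \left(1 + 2 \left(-4\right)^{3}\right) + 35734 = \left(1 + 2 \left(-64\right)\right) + 35734 = \left(1 - 128\right) + 35734 = -127 + 35734 = 35607$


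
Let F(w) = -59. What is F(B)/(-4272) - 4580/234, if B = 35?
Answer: -3258659/166608 ≈ -19.559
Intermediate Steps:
F(B)/(-4272) - 4580/234 = -59/(-4272) - 4580/234 = -59*(-1/4272) - 4580*1/234 = 59/4272 - 2290/117 = -3258659/166608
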